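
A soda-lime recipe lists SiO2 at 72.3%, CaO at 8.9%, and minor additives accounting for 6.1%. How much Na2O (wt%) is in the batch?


Pieces sum to 100%:
  Na2O = 100 - (SiO2 + CaO + others)
  Na2O = 100 - (72.3 + 8.9 + 6.1) = 12.7%

12.7%


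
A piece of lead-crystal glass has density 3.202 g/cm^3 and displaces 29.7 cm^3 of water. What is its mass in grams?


Rearrange rho = m / V:
  m = rho * V
  m = 3.202 * 29.7 = 95.099 g

95.099 g


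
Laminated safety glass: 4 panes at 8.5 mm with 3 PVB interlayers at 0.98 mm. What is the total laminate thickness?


Total thickness = glass contribution + PVB contribution
  Glass: 4 * 8.5 = 34.0 mm
  PVB: 3 * 0.98 = 2.94 mm
  Total = 34.0 + 2.94 = 36.94 mm

36.94 mm


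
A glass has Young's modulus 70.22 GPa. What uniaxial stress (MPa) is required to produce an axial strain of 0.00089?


Rearrange E = sigma / epsilon:
  sigma = E * epsilon
  E (MPa) = 70.22 * 1000 = 70220
  sigma = 70220 * 0.00089 = 62.5 MPa

62.5 MPa


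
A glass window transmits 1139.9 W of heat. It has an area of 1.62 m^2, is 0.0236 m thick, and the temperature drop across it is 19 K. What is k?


Fourier's law rearranged: k = Q * t / (A * dT)
  Numerator = 1139.9 * 0.0236 = 26.90164
  Denominator = 1.62 * 19 = 30.78
  k = 26.90164 / 30.78 = 0.874 W/mK

0.874 W/mK


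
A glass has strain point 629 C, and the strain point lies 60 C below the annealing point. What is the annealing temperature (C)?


T_anneal = T_strain + gap:
  T_anneal = 629 + 60 = 689 C

689 C


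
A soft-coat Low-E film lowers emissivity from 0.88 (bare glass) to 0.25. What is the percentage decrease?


Percentage reduction = (1 - coated/uncoated) * 100
  Ratio = 0.25 / 0.88 = 0.2841
  Reduction = (1 - 0.2841) * 100 = 71.6%

71.6%


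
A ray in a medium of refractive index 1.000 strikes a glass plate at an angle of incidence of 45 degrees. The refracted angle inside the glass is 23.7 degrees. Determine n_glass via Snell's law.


Apply Snell's law: n1 * sin(theta1) = n2 * sin(theta2)
  n2 = n1 * sin(theta1) / sin(theta2)
  sin(45) = 0.707107
  sin(23.7) = 0.401948
  n2 = 1.000 * 0.707107 / 0.401948 = 1.7592

1.7592


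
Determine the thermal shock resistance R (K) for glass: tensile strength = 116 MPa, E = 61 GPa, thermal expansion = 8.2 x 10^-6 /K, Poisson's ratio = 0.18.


Thermal shock resistance: R = sigma * (1 - nu) / (E * alpha)
  Numerator = 116 * (1 - 0.18) = 95.12
  Denominator = 61 * 1000 * (8.2 x 10^-6) = 0.5002
  R = 95.12 / 0.5002 = 190.2 K

190.2 K


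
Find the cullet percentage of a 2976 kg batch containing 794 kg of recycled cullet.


Cullet ratio = (cullet mass / total batch mass) * 100
  Ratio = 794 / 2976 * 100 = 26.68%

26.68%


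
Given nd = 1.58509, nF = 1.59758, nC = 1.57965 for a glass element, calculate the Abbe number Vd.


Abbe number formula: Vd = (nd - 1) / (nF - nC)
  nd - 1 = 1.58509 - 1 = 0.58509
  nF - nC = 1.59758 - 1.57965 = 0.01793
  Vd = 0.58509 / 0.01793 = 32.63

32.63


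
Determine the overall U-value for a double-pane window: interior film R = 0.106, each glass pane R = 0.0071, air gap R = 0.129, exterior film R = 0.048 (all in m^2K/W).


Total thermal resistance (series):
  R_total = R_in + R_glass + R_air + R_glass + R_out
  R_total = 0.106 + 0.0071 + 0.129 + 0.0071 + 0.048 = 0.2972 m^2K/W
U-value = 1 / R_total = 1 / 0.2972 = 3.365 W/m^2K

3.365 W/m^2K


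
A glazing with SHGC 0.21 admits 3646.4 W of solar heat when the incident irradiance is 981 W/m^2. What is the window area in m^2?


Rearrange Q = Area * SHGC * Irradiance:
  Area = Q / (SHGC * Irradiance)
  Area = 3646.4 / (0.21 * 981) = 17.7 m^2

17.7 m^2


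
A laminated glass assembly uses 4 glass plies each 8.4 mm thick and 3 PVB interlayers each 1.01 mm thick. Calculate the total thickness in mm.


Total thickness = glass contribution + PVB contribution
  Glass: 4 * 8.4 = 33.6 mm
  PVB: 3 * 1.01 = 3.03 mm
  Total = 33.6 + 3.03 = 36.63 mm

36.63 mm


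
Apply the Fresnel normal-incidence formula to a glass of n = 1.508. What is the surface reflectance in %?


Fresnel reflectance at normal incidence:
  R = ((n - 1)/(n + 1))^2
  (n - 1)/(n + 1) = (1.508 - 1)/(1.508 + 1) = 0.202552
  R = 0.202552^2 = 0.0410273
  R(%) = 0.0410273 * 100 = 4.103%

4.103%


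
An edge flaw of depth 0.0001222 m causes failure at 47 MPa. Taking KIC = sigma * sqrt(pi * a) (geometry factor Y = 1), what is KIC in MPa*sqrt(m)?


Fracture toughness: KIC = sigma * sqrt(pi * a)
  pi * a = pi * 0.0001222 = 0.000383903
  sqrt(pi * a) = 0.019593
  KIC = 47 * 0.019593 = 0.921 MPa*sqrt(m)

0.921 MPa*sqrt(m)


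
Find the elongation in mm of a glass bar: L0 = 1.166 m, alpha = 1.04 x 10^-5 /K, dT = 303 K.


Thermal expansion formula: dL = alpha * L0 * dT
  dL = (1.04 x 10^-5) * 1.166 * 303 = 0.0036743 m
Convert to mm: 0.0036743 * 1000 = 3.6743 mm

3.6743 mm


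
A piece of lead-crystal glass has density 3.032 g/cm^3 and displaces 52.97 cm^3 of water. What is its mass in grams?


Rearrange rho = m / V:
  m = rho * V
  m = 3.032 * 52.97 = 160.605 g

160.605 g


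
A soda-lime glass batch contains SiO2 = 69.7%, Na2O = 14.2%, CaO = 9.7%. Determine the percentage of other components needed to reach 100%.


Sum the three major oxides:
  SiO2 + Na2O + CaO = 69.7 + 14.2 + 9.7 = 93.6%
Subtract from 100%:
  Others = 100 - 93.6 = 6.4%

6.4%


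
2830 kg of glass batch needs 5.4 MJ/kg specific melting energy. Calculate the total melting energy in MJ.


Total energy = mass * specific energy
  E = 2830 * 5.4 = 15282 MJ

15282 MJ


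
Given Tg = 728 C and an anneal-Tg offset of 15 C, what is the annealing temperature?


The annealing temperature is Tg plus the offset:
  T_anneal = 728 + 15 = 743 C

743 C


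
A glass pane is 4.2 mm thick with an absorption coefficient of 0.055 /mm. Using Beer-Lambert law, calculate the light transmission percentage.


Beer-Lambert law: T = exp(-alpha * thickness)
  exponent = -0.055 * 4.2 = -0.231
  T = exp(-0.231) = 0.7937
  Percentage = 0.7937 * 100 = 79.37%

79.37%


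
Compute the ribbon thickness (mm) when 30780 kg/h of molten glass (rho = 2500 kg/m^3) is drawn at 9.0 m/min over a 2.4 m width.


Ribbon cross-section from mass balance:
  Volume rate = throughput / density = 30780 / 2500 = 12.312 m^3/h
  thickness = volume rate / (speed * 60 * width), i.e.
  thickness = throughput / (60 * speed * width * density) * 1000
  thickness = 30780 / (60 * 9.0 * 2.4 * 2500) * 1000 = 9.5 mm

9.5 mm


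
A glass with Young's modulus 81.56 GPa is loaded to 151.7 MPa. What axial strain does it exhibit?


Rearrange E = sigma / epsilon:
  epsilon = sigma / E
  E (MPa) = 81.56 * 1000 = 81560
  epsilon = 151.7 / 81560 = 0.00186

0.00186


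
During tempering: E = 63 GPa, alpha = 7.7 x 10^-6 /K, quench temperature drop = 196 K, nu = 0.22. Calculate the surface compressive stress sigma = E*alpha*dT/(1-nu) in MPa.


Tempering stress: sigma = E * alpha * dT / (1 - nu)
  E (MPa) = 63 * 1000 = 63000
  Numerator = 63000 * (7.7 x 10^-6) * 196 = 95.0796
  Denominator = 1 - 0.22 = 0.78
  sigma = 95.0796 / 0.78 = 121.9 MPa

121.9 MPa


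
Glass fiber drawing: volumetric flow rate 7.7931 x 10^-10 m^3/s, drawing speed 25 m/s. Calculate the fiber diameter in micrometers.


Cross-sectional area from continuity:
  A = Q / v = 7.7931 x 10^-10 / 25 = 3.11724 x 10^-11 m^2
Diameter from circular cross-section:
  d = sqrt(4A / pi) * 10^6 (m -> um)
  d = sqrt(4 * 3.11724 x 10^-11 / pi) * 10^6 = 6.3 um

6.3 um


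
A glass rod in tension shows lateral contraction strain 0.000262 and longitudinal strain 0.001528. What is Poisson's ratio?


Poisson's ratio: nu = lateral strain / axial strain
  nu = 0.000262 / 0.001528 = 0.1715

0.1715


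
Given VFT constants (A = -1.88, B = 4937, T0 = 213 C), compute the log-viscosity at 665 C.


VFT equation: log(eta) = A + B / (T - T0)
  T - T0 = 665 - 213 = 452
  B / (T - T0) = 4937 / 452 = 10.923
  log(eta) = -1.88 + 10.923 = 9.043

9.043


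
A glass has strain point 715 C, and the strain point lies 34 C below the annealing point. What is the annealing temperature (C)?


T_anneal = T_strain + gap:
  T_anneal = 715 + 34 = 749 C

749 C


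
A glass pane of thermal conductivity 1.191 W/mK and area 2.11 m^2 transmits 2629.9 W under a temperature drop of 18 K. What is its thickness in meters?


Fourier's law: t = k * A * dT / Q
  t = 1.191 * 2.11 * 18 / 2629.9
  t = 45.23418 / 2629.9 = 0.0172 m

0.0172 m


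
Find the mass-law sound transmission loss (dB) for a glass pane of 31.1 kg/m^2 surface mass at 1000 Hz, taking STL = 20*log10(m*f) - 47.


Mass law: STL = 20 * log10(m * f) - 47
  m * f = 31.1 * 1000 = 31100
  log10(31100) = 4.49276
  STL = 20 * 4.49276 - 47 = 89.8552 - 47 = 42.9 dB

42.9 dB


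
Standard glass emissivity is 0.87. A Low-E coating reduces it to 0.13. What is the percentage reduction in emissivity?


Percentage reduction = (1 - coated/uncoated) * 100
  Ratio = 0.13 / 0.87 = 0.1494
  Reduction = (1 - 0.1494) * 100 = 85.1%

85.1%


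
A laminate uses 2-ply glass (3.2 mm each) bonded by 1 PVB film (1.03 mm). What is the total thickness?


Total thickness = glass contribution + PVB contribution
  Glass: 2 * 3.2 = 6.4 mm
  PVB: 1 * 1.03 = 1.03 mm
  Total = 6.4 + 1.03 = 7.43 mm

7.43 mm


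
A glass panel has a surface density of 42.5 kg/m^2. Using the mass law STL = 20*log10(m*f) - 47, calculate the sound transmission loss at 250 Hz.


Mass law: STL = 20 * log10(m * f) - 47
  m * f = 42.5 * 250 = 10625
  log10(10625) = 4.02633
  STL = 20 * 4.02633 - 47 = 80.5266 - 47 = 33.5 dB

33.5 dB


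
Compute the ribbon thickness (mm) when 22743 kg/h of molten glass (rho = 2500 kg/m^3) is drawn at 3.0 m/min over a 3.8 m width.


Ribbon cross-section from mass balance:
  Volume rate = throughput / density = 22743 / 2500 = 9.0972 m^3/h
  thickness = volume rate / (speed * 60 * width), i.e.
  thickness = throughput / (60 * speed * width * density) * 1000
  thickness = 22743 / (60 * 3.0 * 3.8 * 2500) * 1000 = 13.3 mm

13.3 mm


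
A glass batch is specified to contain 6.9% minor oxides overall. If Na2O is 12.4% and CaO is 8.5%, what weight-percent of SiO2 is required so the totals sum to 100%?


Known pieces sum to 100%:
  SiO2 = 100 - (others + Na2O + CaO)
  SiO2 = 100 - (6.9 + 12.4 + 8.5) = 72.2%

72.2%


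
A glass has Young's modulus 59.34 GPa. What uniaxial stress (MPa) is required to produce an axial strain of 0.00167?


Rearrange E = sigma / epsilon:
  sigma = E * epsilon
  E (MPa) = 59.34 * 1000 = 59340
  sigma = 59340 * 0.00167 = 99.1 MPa

99.1 MPa


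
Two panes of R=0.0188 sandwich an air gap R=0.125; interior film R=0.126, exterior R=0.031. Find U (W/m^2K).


Total thermal resistance (series):
  R_total = R_in + R_glass + R_air + R_glass + R_out
  R_total = 0.126 + 0.0188 + 0.125 + 0.0188 + 0.031 = 0.3196 m^2K/W
U-value = 1 / R_total = 1 / 0.3196 = 3.129 W/m^2K

3.129 W/m^2K


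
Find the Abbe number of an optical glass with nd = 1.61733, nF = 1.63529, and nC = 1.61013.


Abbe number formula: Vd = (nd - 1) / (nF - nC)
  nd - 1 = 1.61733 - 1 = 0.61733
  nF - nC = 1.63529 - 1.61013 = 0.02516
  Vd = 0.61733 / 0.02516 = 24.54

24.54


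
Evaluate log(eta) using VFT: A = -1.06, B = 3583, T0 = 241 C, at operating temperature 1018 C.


VFT equation: log(eta) = A + B / (T - T0)
  T - T0 = 1018 - 241 = 777
  B / (T - T0) = 3583 / 777 = 4.611
  log(eta) = -1.06 + 4.611 = 3.551

3.551


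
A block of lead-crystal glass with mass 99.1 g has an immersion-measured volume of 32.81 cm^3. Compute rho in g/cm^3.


Use the definition of density:
  rho = mass / volume
  rho = 99.1 / 32.81 = 3.02 g/cm^3

3.02 g/cm^3


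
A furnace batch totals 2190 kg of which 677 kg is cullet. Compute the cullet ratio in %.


Cullet ratio = (cullet mass / total batch mass) * 100
  Ratio = 677 / 2190 * 100 = 30.91%

30.91%


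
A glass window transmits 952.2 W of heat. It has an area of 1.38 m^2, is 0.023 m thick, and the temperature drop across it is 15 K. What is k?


Fourier's law rearranged: k = Q * t / (A * dT)
  Numerator = 952.2 * 0.023 = 21.9006
  Denominator = 1.38 * 15 = 20.7
  k = 21.9006 / 20.7 = 1.058 W/mK

1.058 W/mK


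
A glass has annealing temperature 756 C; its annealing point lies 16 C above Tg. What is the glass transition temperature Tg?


Rearrange T_anneal = Tg + offset for Tg:
  Tg = T_anneal - offset = 756 - 16 = 740 C

740 C


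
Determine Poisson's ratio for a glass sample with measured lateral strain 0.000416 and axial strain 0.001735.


Poisson's ratio: nu = lateral strain / axial strain
  nu = 0.000416 / 0.001735 = 0.2398

0.2398


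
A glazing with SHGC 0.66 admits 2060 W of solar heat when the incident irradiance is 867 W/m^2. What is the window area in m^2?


Rearrange Q = Area * SHGC * Irradiance:
  Area = Q / (SHGC * Irradiance)
  Area = 2060 / (0.66 * 867) = 3.6 m^2

3.6 m^2


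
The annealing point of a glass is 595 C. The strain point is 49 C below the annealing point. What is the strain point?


Strain point = annealing point - difference:
  T_strain = 595 - 49 = 546 C

546 C


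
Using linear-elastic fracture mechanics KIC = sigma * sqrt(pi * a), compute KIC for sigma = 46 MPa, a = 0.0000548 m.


Fracture toughness: KIC = sigma * sqrt(pi * a)
  pi * a = pi * 0.0000548 = 0.000172159
  sqrt(pi * a) = 0.013121
  KIC = 46 * 0.013121 = 0.604 MPa*sqrt(m)

0.604 MPa*sqrt(m)


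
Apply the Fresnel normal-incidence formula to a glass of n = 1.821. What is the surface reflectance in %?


Fresnel reflectance at normal incidence:
  R = ((n - 1)/(n + 1))^2
  (n - 1)/(n + 1) = (1.821 - 1)/(1.821 + 1) = 0.291032
  R = 0.291032^2 = 0.0846996
  R(%) = 0.0846996 * 100 = 8.47%

8.47%


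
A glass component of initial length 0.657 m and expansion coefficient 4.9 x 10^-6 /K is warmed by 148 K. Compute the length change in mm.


Thermal expansion formula: dL = alpha * L0 * dT
  dL = (4.9 x 10^-6) * 0.657 * 148 = 0.00047646 m
Convert to mm: 0.00047646 * 1000 = 0.4765 mm

0.4765 mm


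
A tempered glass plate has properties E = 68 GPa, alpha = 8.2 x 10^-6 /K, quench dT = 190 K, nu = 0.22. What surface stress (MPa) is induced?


Tempering stress: sigma = E * alpha * dT / (1 - nu)
  E (MPa) = 68 * 1000 = 68000
  Numerator = 68000 * (8.2 x 10^-6) * 190 = 105.944
  Denominator = 1 - 0.22 = 0.78
  sigma = 105.944 / 0.78 = 135.8 MPa

135.8 MPa


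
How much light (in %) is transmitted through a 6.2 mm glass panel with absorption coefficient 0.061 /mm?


Beer-Lambert law: T = exp(-alpha * thickness)
  exponent = -0.061 * 6.2 = -0.3782
  T = exp(-0.3782) = 0.6851
  Percentage = 0.6851 * 100 = 68.51%

68.51%


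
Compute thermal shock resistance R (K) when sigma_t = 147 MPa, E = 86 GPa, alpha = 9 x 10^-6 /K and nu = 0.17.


Thermal shock resistance: R = sigma * (1 - nu) / (E * alpha)
  Numerator = 147 * (1 - 0.17) = 122.01
  Denominator = 86 * 1000 * (9 x 10^-6) = 0.774
  R = 122.01 / 0.774 = 157.6 K

157.6 K


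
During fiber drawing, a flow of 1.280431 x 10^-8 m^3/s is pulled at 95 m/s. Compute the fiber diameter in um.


Cross-sectional area from continuity:
  A = Q / v = 1.280431 x 10^-8 / 95 = 1.347822 x 10^-10 m^2
Diameter from circular cross-section:
  d = sqrt(4A / pi) * 10^6 (m -> um)
  d = sqrt(4 * 1.347822 x 10^-10 / pi) * 10^6 = 13.1 um

13.1 um


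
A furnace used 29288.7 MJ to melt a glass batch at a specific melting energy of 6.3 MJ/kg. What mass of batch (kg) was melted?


Rearrange E = m * s for m:
  m = E / s
  m = 29288.7 / 6.3 = 4649.0 kg

4649.0 kg


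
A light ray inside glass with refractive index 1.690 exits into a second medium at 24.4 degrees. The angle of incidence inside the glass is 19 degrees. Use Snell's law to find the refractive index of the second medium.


Apply Snell's law: n1 * sin(theta1) = n2 * sin(theta2)
  n2 = n1 * sin(theta1) / sin(theta2)
  sin(19) = 0.325568
  sin(24.4) = 0.413104
  n2 = 1.690 * 0.325568 / 0.413104 = 1.3319

1.3319


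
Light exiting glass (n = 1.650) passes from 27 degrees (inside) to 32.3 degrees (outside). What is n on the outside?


Apply Snell's law: n1 * sin(theta1) = n2 * sin(theta2)
  n2 = n1 * sin(theta1) / sin(theta2)
  sin(27) = 0.45399
  sin(32.3) = 0.534352
  n2 = 1.650 * 0.45399 / 0.534352 = 1.4019

1.4019


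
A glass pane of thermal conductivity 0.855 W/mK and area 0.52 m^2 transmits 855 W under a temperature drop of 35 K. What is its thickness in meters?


Fourier's law: t = k * A * dT / Q
  t = 0.855 * 0.52 * 35 / 855
  t = 15.561 / 855 = 0.0182 m

0.0182 m


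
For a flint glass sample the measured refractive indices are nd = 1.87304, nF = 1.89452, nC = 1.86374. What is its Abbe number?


Abbe number formula: Vd = (nd - 1) / (nF - nC)
  nd - 1 = 1.87304 - 1 = 0.87304
  nF - nC = 1.89452 - 1.86374 = 0.03078
  Vd = 0.87304 / 0.03078 = 28.36

28.36


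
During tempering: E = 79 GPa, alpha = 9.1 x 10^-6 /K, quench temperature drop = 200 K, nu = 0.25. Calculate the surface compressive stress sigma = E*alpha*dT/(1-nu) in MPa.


Tempering stress: sigma = E * alpha * dT / (1 - nu)
  E (MPa) = 79 * 1000 = 79000
  Numerator = 79000 * (9.1 x 10^-6) * 200 = 143.78
  Denominator = 1 - 0.25 = 0.75
  sigma = 143.78 / 0.75 = 191.7 MPa

191.7 MPa


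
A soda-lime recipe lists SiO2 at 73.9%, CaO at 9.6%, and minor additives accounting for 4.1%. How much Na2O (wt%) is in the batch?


Pieces sum to 100%:
  Na2O = 100 - (SiO2 + CaO + others)
  Na2O = 100 - (73.9 + 9.6 + 4.1) = 12.4%

12.4%


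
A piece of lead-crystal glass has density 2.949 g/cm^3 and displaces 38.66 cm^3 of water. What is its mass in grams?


Rearrange rho = m / V:
  m = rho * V
  m = 2.949 * 38.66 = 114.008 g

114.008 g


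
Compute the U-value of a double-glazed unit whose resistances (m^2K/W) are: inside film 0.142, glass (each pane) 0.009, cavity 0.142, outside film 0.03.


Total thermal resistance (series):
  R_total = R_in + R_glass + R_air + R_glass + R_out
  R_total = 0.142 + 0.009 + 0.142 + 0.009 + 0.03 = 0.332 m^2K/W
U-value = 1 / R_total = 1 / 0.332 = 3.012 W/m^2K

3.012 W/m^2K


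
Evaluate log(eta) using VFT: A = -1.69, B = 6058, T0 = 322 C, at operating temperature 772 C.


VFT equation: log(eta) = A + B / (T - T0)
  T - T0 = 772 - 322 = 450
  B / (T - T0) = 6058 / 450 = 13.462
  log(eta) = -1.69 + 13.462 = 11.772

11.772


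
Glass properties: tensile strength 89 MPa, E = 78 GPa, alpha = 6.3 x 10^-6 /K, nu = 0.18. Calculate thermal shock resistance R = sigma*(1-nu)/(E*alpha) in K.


Thermal shock resistance: R = sigma * (1 - nu) / (E * alpha)
  Numerator = 89 * (1 - 0.18) = 72.98
  Denominator = 78 * 1000 * (6.3 x 10^-6) = 0.4914
  R = 72.98 / 0.4914 = 148.5 K

148.5 K


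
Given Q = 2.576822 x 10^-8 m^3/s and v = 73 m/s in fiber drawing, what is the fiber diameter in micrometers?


Cross-sectional area from continuity:
  A = Q / v = 2.576822 x 10^-8 / 73 = 3.529893 x 10^-10 m^2
Diameter from circular cross-section:
  d = sqrt(4A / pi) * 10^6 (m -> um)
  d = sqrt(4 * 3.529893 x 10^-10 / pi) * 10^6 = 21.2 um

21.2 um


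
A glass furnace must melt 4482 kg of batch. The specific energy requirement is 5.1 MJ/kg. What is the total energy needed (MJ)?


Total energy = mass * specific energy
  E = 4482 * 5.1 = 22858.2 MJ

22858.2 MJ


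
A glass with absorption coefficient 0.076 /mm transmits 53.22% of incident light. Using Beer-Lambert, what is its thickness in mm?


Rearrange T = exp(-alpha * thickness):
  thickness = -ln(T) / alpha
  T = 53.22/100 = 0.5322
  ln(T) = -0.63074
  -ln(T) = 0.63074
  thickness = 0.63074 / 0.076 = 8.3 mm

8.3 mm


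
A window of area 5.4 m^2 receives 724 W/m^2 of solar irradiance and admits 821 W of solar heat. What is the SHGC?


Rearrange Q = Area * SHGC * Irradiance:
  SHGC = Q / (Area * Irradiance)
  SHGC = 821 / (5.4 * 724) = 0.21

0.21


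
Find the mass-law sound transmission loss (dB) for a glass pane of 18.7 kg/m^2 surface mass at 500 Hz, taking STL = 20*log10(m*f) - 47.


Mass law: STL = 20 * log10(m * f) - 47
  m * f = 18.7 * 500 = 9350
  log10(9350) = 3.97081
  STL = 20 * 3.97081 - 47 = 79.4162 - 47 = 32.4 dB

32.4 dB


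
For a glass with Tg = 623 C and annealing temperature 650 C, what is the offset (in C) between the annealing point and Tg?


Offset = T_anneal - Tg:
  offset = 650 - 623 = 27 C

27 C


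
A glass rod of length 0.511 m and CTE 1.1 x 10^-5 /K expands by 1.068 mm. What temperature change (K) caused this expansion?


Rearrange dL = alpha * L0 * dT for dT:
  dT = dL / (alpha * L0)
  dL (m) = 1.068 / 1000 = 0.001068
  dT = 0.001068 / ((1.1 x 10^-5) * 0.511) = 190.0 K

190.0 K


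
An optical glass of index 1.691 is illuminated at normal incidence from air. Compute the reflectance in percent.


Fresnel reflectance at normal incidence:
  R = ((n - 1)/(n + 1))^2
  (n - 1)/(n + 1) = (1.691 - 1)/(1.691 + 1) = 0.256782
  R = 0.256782^2 = 0.065937
  R(%) = 0.065937 * 100 = 6.594%

6.594%


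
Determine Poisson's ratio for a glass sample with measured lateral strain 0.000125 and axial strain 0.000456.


Poisson's ratio: nu = lateral strain / axial strain
  nu = 0.000125 / 0.000456 = 0.2741

0.2741


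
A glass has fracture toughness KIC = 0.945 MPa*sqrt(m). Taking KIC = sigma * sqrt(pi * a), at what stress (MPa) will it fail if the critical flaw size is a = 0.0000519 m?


Rearrange KIC = sigma * sqrt(pi * a):
  sigma = KIC / sqrt(pi * a)
  sqrt(pi * 0.0000519) = 0.012769
  sigma = 0.945 / 0.012769 = 74.01 MPa

74.01 MPa


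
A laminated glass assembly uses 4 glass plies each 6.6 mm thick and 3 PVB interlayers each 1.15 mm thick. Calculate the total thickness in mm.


Total thickness = glass contribution + PVB contribution
  Glass: 4 * 6.6 = 26.4 mm
  PVB: 3 * 1.15 = 3.45 mm
  Total = 26.4 + 3.45 = 29.85 mm

29.85 mm


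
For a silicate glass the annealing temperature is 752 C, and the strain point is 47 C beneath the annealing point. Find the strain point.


Strain point = annealing point - difference:
  T_strain = 752 - 47 = 705 C

705 C


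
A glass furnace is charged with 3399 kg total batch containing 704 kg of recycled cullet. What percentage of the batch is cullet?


Cullet ratio = (cullet mass / total batch mass) * 100
  Ratio = 704 / 3399 * 100 = 20.71%

20.71%


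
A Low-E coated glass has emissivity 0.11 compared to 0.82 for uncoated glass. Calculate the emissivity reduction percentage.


Percentage reduction = (1 - coated/uncoated) * 100
  Ratio = 0.11 / 0.82 = 0.1341
  Reduction = (1 - 0.1341) * 100 = 86.6%

86.6%


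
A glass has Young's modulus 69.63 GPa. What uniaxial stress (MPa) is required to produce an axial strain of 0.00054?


Rearrange E = sigma / epsilon:
  sigma = E * epsilon
  E (MPa) = 69.63 * 1000 = 69630
  sigma = 69630 * 0.00054 = 37.6 MPa

37.6 MPa


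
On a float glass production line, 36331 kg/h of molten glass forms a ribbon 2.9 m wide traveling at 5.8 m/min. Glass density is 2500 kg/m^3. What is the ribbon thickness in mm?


Ribbon cross-section from mass balance:
  Volume rate = throughput / density = 36331 / 2500 = 14.5324 m^3/h
  thickness = volume rate / (speed * 60 * width), i.e.
  thickness = throughput / (60 * speed * width * density) * 1000
  thickness = 36331 / (60 * 5.8 * 2.9 * 2500) * 1000 = 14.4 mm

14.4 mm


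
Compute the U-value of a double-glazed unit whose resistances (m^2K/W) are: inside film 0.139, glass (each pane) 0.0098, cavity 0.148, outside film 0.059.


Total thermal resistance (series):
  R_total = R_in + R_glass + R_air + R_glass + R_out
  R_total = 0.139 + 0.0098 + 0.148 + 0.0098 + 0.059 = 0.3656 m^2K/W
U-value = 1 / R_total = 1 / 0.3656 = 2.735 W/m^2K

2.735 W/m^2K


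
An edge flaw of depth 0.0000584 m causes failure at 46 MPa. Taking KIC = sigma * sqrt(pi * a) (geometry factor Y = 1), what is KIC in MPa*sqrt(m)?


Fracture toughness: KIC = sigma * sqrt(pi * a)
  pi * a = pi * 0.0000584 = 0.000183469
  sqrt(pi * a) = 0.013545
  KIC = 46 * 0.013545 = 0.623 MPa*sqrt(m)

0.623 MPa*sqrt(m)


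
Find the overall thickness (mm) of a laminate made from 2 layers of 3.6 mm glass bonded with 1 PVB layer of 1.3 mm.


Total thickness = glass contribution + PVB contribution
  Glass: 2 * 3.6 = 7.2 mm
  PVB: 1 * 1.3 = 1.3 mm
  Total = 7.2 + 1.3 = 8.5 mm

8.5 mm


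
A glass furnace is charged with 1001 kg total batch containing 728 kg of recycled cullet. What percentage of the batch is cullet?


Cullet ratio = (cullet mass / total batch mass) * 100
  Ratio = 728 / 1001 * 100 = 72.73%

72.73%


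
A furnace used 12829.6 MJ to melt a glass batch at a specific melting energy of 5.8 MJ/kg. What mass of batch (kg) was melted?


Rearrange E = m * s for m:
  m = E / s
  m = 12829.6 / 5.8 = 2212.0 kg

2212.0 kg


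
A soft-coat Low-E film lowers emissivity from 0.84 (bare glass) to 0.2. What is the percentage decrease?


Percentage reduction = (1 - coated/uncoated) * 100
  Ratio = 0.2 / 0.84 = 0.2381
  Reduction = (1 - 0.2381) * 100 = 76.2%

76.2%


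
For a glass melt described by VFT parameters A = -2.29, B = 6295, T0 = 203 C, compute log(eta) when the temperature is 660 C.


VFT equation: log(eta) = A + B / (T - T0)
  T - T0 = 660 - 203 = 457
  B / (T - T0) = 6295 / 457 = 13.775
  log(eta) = -2.29 + 13.775 = 11.485

11.485


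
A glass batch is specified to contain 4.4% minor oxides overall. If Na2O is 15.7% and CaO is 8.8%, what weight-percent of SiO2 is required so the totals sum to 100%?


Known pieces sum to 100%:
  SiO2 = 100 - (others + Na2O + CaO)
  SiO2 = 100 - (4.4 + 15.7 + 8.8) = 71.1%

71.1%


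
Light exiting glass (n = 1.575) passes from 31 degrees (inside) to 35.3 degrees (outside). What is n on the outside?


Apply Snell's law: n1 * sin(theta1) = n2 * sin(theta2)
  n2 = n1 * sin(theta1) / sin(theta2)
  sin(31) = 0.515038
  sin(35.3) = 0.577858
  n2 = 1.575 * 0.515038 / 0.577858 = 1.4038

1.4038


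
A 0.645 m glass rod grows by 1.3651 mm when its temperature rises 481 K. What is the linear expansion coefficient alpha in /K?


Rearrange dL = alpha * L0 * dT for alpha:
  alpha = dL / (L0 * dT)
  alpha = (1.3651 / 1000) / (0.645 * 481) = 0.0000044 /K = 4.4 x 10^-6 /K

4.4 x 10^-6 /K


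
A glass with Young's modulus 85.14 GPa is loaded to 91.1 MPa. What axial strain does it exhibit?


Rearrange E = sigma / epsilon:
  epsilon = sigma / E
  E (MPa) = 85.14 * 1000 = 85140
  epsilon = 91.1 / 85140 = 0.00107

0.00107


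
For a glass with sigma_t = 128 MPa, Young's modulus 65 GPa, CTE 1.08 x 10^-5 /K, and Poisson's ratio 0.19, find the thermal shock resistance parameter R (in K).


Thermal shock resistance: R = sigma * (1 - nu) / (E * alpha)
  Numerator = 128 * (1 - 0.19) = 103.68
  Denominator = 65 * 1000 * (1.08 x 10^-5) = 0.702
  R = 103.68 / 0.702 = 147.7 K

147.7 K


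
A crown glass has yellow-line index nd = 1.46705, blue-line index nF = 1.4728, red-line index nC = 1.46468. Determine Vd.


Abbe number formula: Vd = (nd - 1) / (nF - nC)
  nd - 1 = 1.46705 - 1 = 0.46705
  nF - nC = 1.4728 - 1.46468 = 0.00812
  Vd = 0.46705 / 0.00812 = 57.52

57.52


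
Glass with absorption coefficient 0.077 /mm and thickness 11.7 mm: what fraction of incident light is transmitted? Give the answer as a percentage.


Beer-Lambert law: T = exp(-alpha * thickness)
  exponent = -0.077 * 11.7 = -0.9009
  T = exp(-0.9009) = 0.4062
  Percentage = 0.4062 * 100 = 40.62%

40.62%


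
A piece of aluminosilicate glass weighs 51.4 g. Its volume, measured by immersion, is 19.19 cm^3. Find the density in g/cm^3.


Use the definition of density:
  rho = mass / volume
  rho = 51.4 / 19.19 = 2.678 g/cm^3

2.678 g/cm^3


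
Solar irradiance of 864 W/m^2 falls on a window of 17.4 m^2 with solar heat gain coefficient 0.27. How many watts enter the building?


Solar heat gain: Q = Area * SHGC * Irradiance
  Q = 17.4 * 0.27 * 864 = 4059.1 W

4059.1 W


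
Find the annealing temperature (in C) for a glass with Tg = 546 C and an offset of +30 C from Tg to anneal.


The annealing temperature is Tg plus the offset:
  T_anneal = 546 + 30 = 576 C

576 C


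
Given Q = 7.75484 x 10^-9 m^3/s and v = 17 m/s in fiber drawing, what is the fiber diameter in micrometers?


Cross-sectional area from continuity:
  A = Q / v = 7.75484 x 10^-9 / 17 = 4.561671 x 10^-10 m^2
Diameter from circular cross-section:
  d = sqrt(4A / pi) * 10^6 (m -> um)
  d = sqrt(4 * 4.561671 x 10^-10 / pi) * 10^6 = 24.1 um

24.1 um


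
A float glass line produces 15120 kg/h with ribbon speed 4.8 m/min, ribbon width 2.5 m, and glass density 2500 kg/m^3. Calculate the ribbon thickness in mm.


Ribbon cross-section from mass balance:
  Volume rate = throughput / density = 15120 / 2500 = 6.048 m^3/h
  thickness = volume rate / (speed * 60 * width), i.e.
  thickness = throughput / (60 * speed * width * density) * 1000
  thickness = 15120 / (60 * 4.8 * 2.5 * 2500) * 1000 = 8.4 mm

8.4 mm


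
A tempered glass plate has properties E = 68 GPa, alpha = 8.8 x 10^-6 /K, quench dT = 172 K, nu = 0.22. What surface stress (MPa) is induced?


Tempering stress: sigma = E * alpha * dT / (1 - nu)
  E (MPa) = 68 * 1000 = 68000
  Numerator = 68000 * (8.8 x 10^-6) * 172 = 102.9248
  Denominator = 1 - 0.22 = 0.78
  sigma = 102.9248 / 0.78 = 132.0 MPa

132.0 MPa


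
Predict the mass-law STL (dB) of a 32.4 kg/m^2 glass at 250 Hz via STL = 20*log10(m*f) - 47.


Mass law: STL = 20 * log10(m * f) - 47
  m * f = 32.4 * 250 = 8100
  log10(8100) = 3.90849
  STL = 20 * 3.90849 - 47 = 78.1698 - 47 = 31.2 dB

31.2 dB


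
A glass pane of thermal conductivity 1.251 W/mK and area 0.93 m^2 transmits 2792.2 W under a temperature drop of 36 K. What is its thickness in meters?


Fourier's law: t = k * A * dT / Q
  t = 1.251 * 0.93 * 36 / 2792.2
  t = 41.88348 / 2792.2 = 0.015 m

0.015 m


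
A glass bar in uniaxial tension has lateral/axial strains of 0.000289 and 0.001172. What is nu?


Poisson's ratio: nu = lateral strain / axial strain
  nu = 0.000289 / 0.001172 = 0.2466

0.2466


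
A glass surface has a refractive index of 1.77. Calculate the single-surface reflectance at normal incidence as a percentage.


Fresnel reflectance at normal incidence:
  R = ((n - 1)/(n + 1))^2
  (n - 1)/(n + 1) = (1.77 - 1)/(1.77 + 1) = 0.277978
  R = 0.277978^2 = 0.0772718
  R(%) = 0.0772718 * 100 = 7.727%

7.727%


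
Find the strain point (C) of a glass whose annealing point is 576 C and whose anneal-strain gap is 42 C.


Strain point = annealing point - difference:
  T_strain = 576 - 42 = 534 C

534 C


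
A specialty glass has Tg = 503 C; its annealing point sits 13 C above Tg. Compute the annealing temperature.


The annealing temperature is Tg plus the offset:
  T_anneal = 503 + 13 = 516 C

516 C


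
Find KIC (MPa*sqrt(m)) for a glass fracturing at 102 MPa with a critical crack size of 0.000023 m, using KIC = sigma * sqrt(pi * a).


Fracture toughness: KIC = sigma * sqrt(pi * a)
  pi * a = pi * 0.000023 = 0.000072257
  sqrt(pi * a) = 0.0085
  KIC = 102 * 0.0085 = 0.867 MPa*sqrt(m)

0.867 MPa*sqrt(m)


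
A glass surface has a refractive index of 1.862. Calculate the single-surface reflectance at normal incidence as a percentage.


Fresnel reflectance at normal incidence:
  R = ((n - 1)/(n + 1))^2
  (n - 1)/(n + 1) = (1.862 - 1)/(1.862 + 1) = 0.301188
  R = 0.301188^2 = 0.0907142
  R(%) = 0.0907142 * 100 = 9.071%

9.071%


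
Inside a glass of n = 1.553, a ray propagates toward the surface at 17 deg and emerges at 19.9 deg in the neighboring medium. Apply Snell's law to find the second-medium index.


Apply Snell's law: n1 * sin(theta1) = n2 * sin(theta2)
  n2 = n1 * sin(theta1) / sin(theta2)
  sin(17) = 0.292372
  sin(19.9) = 0.34038
  n2 = 1.553 * 0.292372 / 0.34038 = 1.334

1.334


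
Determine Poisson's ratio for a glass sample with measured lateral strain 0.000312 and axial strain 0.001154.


Poisson's ratio: nu = lateral strain / axial strain
  nu = 0.000312 / 0.001154 = 0.2704

0.2704


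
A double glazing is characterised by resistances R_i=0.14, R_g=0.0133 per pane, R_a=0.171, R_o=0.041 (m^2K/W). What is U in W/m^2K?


Total thermal resistance (series):
  R_total = R_in + R_glass + R_air + R_glass + R_out
  R_total = 0.14 + 0.0133 + 0.171 + 0.0133 + 0.041 = 0.3786 m^2K/W
U-value = 1 / R_total = 1 / 0.3786 = 2.641 W/m^2K

2.641 W/m^2K


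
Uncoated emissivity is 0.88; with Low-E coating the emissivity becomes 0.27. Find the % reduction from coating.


Percentage reduction = (1 - coated/uncoated) * 100
  Ratio = 0.27 / 0.88 = 0.3068
  Reduction = (1 - 0.3068) * 100 = 69.3%

69.3%


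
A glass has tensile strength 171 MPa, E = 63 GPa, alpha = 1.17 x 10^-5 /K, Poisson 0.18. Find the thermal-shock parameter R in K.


Thermal shock resistance: R = sigma * (1 - nu) / (E * alpha)
  Numerator = 171 * (1 - 0.18) = 140.22
  Denominator = 63 * 1000 * (1.17 x 10^-5) = 0.7371
  R = 140.22 / 0.7371 = 190.2 K

190.2 K


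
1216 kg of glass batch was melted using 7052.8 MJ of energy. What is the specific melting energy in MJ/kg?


Rearrange E = m * s for s:
  s = E / m
  s = 7052.8 / 1216 = 5.8 MJ/kg

5.8 MJ/kg


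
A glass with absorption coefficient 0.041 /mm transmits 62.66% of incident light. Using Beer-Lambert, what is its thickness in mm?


Rearrange T = exp(-alpha * thickness):
  thickness = -ln(T) / alpha
  T = 62.66/100 = 0.6266
  ln(T) = -0.46745
  -ln(T) = 0.46745
  thickness = 0.46745 / 0.041 = 11.4 mm

11.4 mm


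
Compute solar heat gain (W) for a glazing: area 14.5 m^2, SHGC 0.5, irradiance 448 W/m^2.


Solar heat gain: Q = Area * SHGC * Irradiance
  Q = 14.5 * 0.5 * 448 = 3248 W

3248 W


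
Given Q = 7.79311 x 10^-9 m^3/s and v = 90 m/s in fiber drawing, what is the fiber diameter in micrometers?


Cross-sectional area from continuity:
  A = Q / v = 7.79311 x 10^-9 / 90 = 8.659011 x 10^-11 m^2
Diameter from circular cross-section:
  d = sqrt(4A / pi) * 10^6 (m -> um)
  d = sqrt(4 * 8.659011 x 10^-11 / pi) * 10^6 = 10.5 um

10.5 um


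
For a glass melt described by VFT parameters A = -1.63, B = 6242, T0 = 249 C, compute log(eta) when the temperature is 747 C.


VFT equation: log(eta) = A + B / (T - T0)
  T - T0 = 747 - 249 = 498
  B / (T - T0) = 6242 / 498 = 12.534
  log(eta) = -1.63 + 12.534 = 10.904

10.904


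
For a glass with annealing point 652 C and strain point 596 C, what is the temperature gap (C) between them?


Gap = T_anneal - T_strain:
  gap = 652 - 596 = 56 C

56 C


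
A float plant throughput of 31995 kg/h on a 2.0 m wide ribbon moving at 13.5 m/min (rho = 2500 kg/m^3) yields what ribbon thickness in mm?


Ribbon cross-section from mass balance:
  Volume rate = throughput / density = 31995 / 2500 = 12.798 m^3/h
  thickness = volume rate / (speed * 60 * width), i.e.
  thickness = throughput / (60 * speed * width * density) * 1000
  thickness = 31995 / (60 * 13.5 * 2.0 * 2500) * 1000 = 7.9 mm

7.9 mm


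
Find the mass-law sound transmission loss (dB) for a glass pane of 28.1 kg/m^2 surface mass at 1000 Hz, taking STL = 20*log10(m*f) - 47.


Mass law: STL = 20 * log10(m * f) - 47
  m * f = 28.1 * 1000 = 28100
  log10(28100) = 4.44871
  STL = 20 * 4.44871 - 47 = 88.9742 - 47 = 42.0 dB

42.0 dB


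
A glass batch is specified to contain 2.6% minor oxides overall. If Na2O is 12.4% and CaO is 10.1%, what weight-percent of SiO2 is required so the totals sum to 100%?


Known pieces sum to 100%:
  SiO2 = 100 - (others + Na2O + CaO)
  SiO2 = 100 - (2.6 + 12.4 + 10.1) = 74.9%

74.9%


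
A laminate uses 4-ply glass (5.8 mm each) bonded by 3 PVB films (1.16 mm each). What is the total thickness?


Total thickness = glass contribution + PVB contribution
  Glass: 4 * 5.8 = 23.2 mm
  PVB: 3 * 1.16 = 3.48 mm
  Total = 23.2 + 3.48 = 26.68 mm

26.68 mm


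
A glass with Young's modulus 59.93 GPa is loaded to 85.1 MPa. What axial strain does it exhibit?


Rearrange E = sigma / epsilon:
  epsilon = sigma / E
  E (MPa) = 59.93 * 1000 = 59930
  epsilon = 85.1 / 59930 = 0.00142

0.00142


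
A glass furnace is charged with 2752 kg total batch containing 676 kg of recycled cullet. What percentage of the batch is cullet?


Cullet ratio = (cullet mass / total batch mass) * 100
  Ratio = 676 / 2752 * 100 = 24.56%

24.56%


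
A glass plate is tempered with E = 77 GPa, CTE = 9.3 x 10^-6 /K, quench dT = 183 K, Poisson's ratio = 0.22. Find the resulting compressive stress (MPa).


Tempering stress: sigma = E * alpha * dT / (1 - nu)
  E (MPa) = 77 * 1000 = 77000
  Numerator = 77000 * (9.3 x 10^-6) * 183 = 131.0463
  Denominator = 1 - 0.22 = 0.78
  sigma = 131.0463 / 0.78 = 168.0 MPa

168.0 MPa


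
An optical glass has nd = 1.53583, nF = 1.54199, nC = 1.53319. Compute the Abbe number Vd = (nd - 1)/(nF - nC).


Abbe number formula: Vd = (nd - 1) / (nF - nC)
  nd - 1 = 1.53583 - 1 = 0.53583
  nF - nC = 1.54199 - 1.53319 = 0.0088
  Vd = 0.53583 / 0.0088 = 60.89

60.89


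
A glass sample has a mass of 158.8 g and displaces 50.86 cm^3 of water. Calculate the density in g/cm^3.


Use the definition of density:
  rho = mass / volume
  rho = 158.8 / 50.86 = 3.122 g/cm^3

3.122 g/cm^3


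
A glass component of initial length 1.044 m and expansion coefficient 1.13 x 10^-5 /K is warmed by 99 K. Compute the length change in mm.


Thermal expansion formula: dL = alpha * L0 * dT
  dL = (1.13 x 10^-5) * 1.044 * 99 = 0.00116792 m
Convert to mm: 0.00116792 * 1000 = 1.1679 mm

1.1679 mm


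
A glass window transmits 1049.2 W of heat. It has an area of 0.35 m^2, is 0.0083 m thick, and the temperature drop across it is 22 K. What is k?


Fourier's law rearranged: k = Q * t / (A * dT)
  Numerator = 1049.2 * 0.0083 = 8.70836
  Denominator = 0.35 * 22 = 7.7
  k = 8.70836 / 7.7 = 1.131 W/mK

1.131 W/mK


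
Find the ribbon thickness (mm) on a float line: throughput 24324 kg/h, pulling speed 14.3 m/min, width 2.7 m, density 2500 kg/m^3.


Ribbon cross-section from mass balance:
  Volume rate = throughput / density = 24324 / 2500 = 9.7296 m^3/h
  thickness = volume rate / (speed * 60 * width), i.e.
  thickness = throughput / (60 * speed * width * density) * 1000
  thickness = 24324 / (60 * 14.3 * 2.7 * 2500) * 1000 = 4.2 mm

4.2 mm


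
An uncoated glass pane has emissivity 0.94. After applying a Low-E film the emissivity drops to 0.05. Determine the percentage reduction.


Percentage reduction = (1 - coated/uncoated) * 100
  Ratio = 0.05 / 0.94 = 0.0532
  Reduction = (1 - 0.0532) * 100 = 94.7%

94.7%


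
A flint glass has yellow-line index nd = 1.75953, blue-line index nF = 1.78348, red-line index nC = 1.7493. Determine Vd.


Abbe number formula: Vd = (nd - 1) / (nF - nC)
  nd - 1 = 1.75953 - 1 = 0.75953
  nF - nC = 1.78348 - 1.7493 = 0.03418
  Vd = 0.75953 / 0.03418 = 22.22

22.22


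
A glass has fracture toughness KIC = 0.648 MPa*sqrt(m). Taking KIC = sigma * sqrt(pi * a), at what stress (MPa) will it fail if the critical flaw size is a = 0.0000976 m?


Rearrange KIC = sigma * sqrt(pi * a):
  sigma = KIC / sqrt(pi * a)
  sqrt(pi * 0.0000976) = 0.017511
  sigma = 0.648 / 0.017511 = 37.01 MPa

37.01 MPa


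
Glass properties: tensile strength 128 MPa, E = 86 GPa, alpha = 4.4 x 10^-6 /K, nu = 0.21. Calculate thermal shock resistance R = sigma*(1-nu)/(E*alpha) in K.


Thermal shock resistance: R = sigma * (1 - nu) / (E * alpha)
  Numerator = 128 * (1 - 0.21) = 101.12
  Denominator = 86 * 1000 * (4.4 x 10^-6) = 0.3784
  R = 101.12 / 0.3784 = 267.2 K

267.2 K


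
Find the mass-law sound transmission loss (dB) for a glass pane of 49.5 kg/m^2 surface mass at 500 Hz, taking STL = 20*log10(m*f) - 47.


Mass law: STL = 20 * log10(m * f) - 47
  m * f = 49.5 * 500 = 24750
  log10(24750) = 4.39358
  STL = 20 * 4.39358 - 47 = 87.8716 - 47 = 40.9 dB

40.9 dB


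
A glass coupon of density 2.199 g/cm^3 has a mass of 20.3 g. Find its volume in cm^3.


Rearrange rho = m / V:
  V = m / rho
  V = 20.3 / 2.199 = 9.231 cm^3

9.231 cm^3
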